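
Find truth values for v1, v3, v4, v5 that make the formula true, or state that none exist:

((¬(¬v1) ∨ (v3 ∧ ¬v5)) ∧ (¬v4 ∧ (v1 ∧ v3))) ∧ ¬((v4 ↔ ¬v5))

v1: True, v3: True, v4: False, v5: False

  (¬(¬v1) ∨ (v3 ∧ ¬v5)) ∧ (¬v4 ∧ (v1 ∧ v3)) = True
    ¬(¬v1) ∨ (v3 ∧ ¬v5) = True
      ¬(¬v1) = True
        ¬v1 = False
      v3 ∧ ¬v5 = True
        ¬v5 = True
    ¬v4 ∧ (v1 ∧ v3) = True
      ¬v4 = True
      v1 ∧ v3 = True
  ¬((v4 ↔ ¬v5)) = True
    v4 ↔ ¬v5 = False
      ¬v5 = True
Both conjuncts True, so the formula holds.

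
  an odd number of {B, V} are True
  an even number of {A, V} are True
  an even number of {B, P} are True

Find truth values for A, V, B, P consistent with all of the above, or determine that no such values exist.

A = True, V = True, B = False, P = False

{B, V}: 1 true → odd ✓
{A, V}: 2 true → even ✓
{B, P}: 0 true → even ✓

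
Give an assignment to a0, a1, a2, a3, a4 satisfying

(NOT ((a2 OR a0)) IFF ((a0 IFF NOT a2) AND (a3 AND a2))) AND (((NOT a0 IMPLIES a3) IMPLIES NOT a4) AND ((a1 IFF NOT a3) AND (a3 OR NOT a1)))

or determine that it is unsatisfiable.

a0=T, a1=F, a2=F, a3=T, a4=F

  NOT ((a2 OR a0)) IFF ((a0 IFF NOT a2) AND (a3 AND a2)) = True
    NOT ((a2 OR a0)) = False
      a2 OR a0 = True
    (a0 IFF NOT a2) AND (a3 AND a2) = False
      a0 IFF NOT a2 = True
        NOT a2 = True
      a3 AND a2 = False
  ((NOT a0 IMPLIES a3) IMPLIES NOT a4) AND ((a1 IFF NOT a3) AND (a3 OR NOT a1)) = True
    (NOT a0 IMPLIES a3) IMPLIES NOT a4 = True
      NOT a0 IMPLIES a3 = True
        NOT a0 = False
      NOT a4 = True
    (a1 IFF NOT a3) AND (a3 OR NOT a1) = True
      a1 IFF NOT a3 = True
        NOT a3 = False
      a3 OR NOT a1 = True
        NOT a1 = True
Both conjuncts True, so the formula holds.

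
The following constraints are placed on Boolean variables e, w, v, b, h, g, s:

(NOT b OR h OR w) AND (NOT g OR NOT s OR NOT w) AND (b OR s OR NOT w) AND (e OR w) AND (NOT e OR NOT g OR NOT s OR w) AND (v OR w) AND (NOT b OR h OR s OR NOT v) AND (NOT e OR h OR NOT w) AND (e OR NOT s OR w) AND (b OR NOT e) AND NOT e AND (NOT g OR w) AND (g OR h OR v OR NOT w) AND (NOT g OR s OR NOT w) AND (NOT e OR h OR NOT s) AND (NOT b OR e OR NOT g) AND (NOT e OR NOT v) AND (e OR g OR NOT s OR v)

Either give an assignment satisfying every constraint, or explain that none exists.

e=F, w=T, v=T, b=T, h=T, g=F, s=F

Unit clause (NOT e) forces e = False.
In (e OR w) only w is left, so w = True.
Set v = True.
Set b = True.
  then (NOT b OR e OR NOT g) forces g = False.
Set h = True.
Set s = False.
All clauses satisfied.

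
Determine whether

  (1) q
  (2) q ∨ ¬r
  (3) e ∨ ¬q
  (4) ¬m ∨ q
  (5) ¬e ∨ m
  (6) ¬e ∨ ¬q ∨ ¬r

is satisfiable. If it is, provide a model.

Unit clause (q) forces q = True.
In (e ∨ ¬q) only e is left, so e = True.
In (¬e ∨ m) only m is left, so m = True.
In (¬e ∨ ¬q ∨ ¬r) only ¬r is left, so r = False.
Check each clause:
  (q): q holds.
  (q ∨ ¬r): q holds.
  (e ∨ ¬q): e holds.
  (¬m ∨ q): q holds.
  (¬e ∨ m): m holds.
  (¬e ∨ ¬q ∨ ¬r): ¬r holds.
All clauses satisfied.

q = True, r = False, m = True, e = True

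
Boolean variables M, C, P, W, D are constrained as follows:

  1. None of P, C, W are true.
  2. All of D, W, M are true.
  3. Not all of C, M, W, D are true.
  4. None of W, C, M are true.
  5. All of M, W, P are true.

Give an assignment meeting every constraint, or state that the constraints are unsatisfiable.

Case M = True:
  Constraint (4) is violated (M=T) — contradiction.
Case M = False:
  Constraint (2) is violated (M=F) — contradiction.
Both cases fail — unsatisfiable.

Unsatisfiable — no assignment works.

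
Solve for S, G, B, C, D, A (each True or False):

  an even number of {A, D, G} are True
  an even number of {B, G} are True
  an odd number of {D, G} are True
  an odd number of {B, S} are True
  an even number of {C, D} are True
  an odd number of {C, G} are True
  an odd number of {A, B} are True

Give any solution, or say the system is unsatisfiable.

S: True, G: False, B: False, C: True, D: True, A: True

{A, D, G}: 2 true → even ✓
{B, G}: 0 true → even ✓
{D, G}: 1 true → odd ✓
{B, S}: 1 true → odd ✓
{C, D}: 2 true → even ✓
{C, G}: 1 true → odd ✓
{A, B}: 1 true → odd ✓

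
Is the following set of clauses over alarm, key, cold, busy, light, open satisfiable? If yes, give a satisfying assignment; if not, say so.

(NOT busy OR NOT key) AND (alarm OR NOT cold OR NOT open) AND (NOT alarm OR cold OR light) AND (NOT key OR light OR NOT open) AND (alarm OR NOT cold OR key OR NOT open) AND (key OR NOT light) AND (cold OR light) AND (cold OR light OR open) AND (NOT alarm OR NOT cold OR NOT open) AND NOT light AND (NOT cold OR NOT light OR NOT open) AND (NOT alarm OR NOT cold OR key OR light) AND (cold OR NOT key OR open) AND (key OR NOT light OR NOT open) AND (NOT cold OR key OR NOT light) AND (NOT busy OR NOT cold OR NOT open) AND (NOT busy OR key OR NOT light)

alarm: False, key: False, cold: True, busy: False, light: False, open: False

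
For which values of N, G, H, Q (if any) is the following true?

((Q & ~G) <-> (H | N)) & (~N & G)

N = False; G = True; H = False; Q = True

  (Q & ~G) <-> (H | N) = True
    Q & ~G = False
      ~G = False
    H | N = False
  ~N & G = True
    ~N = True
Both conjuncts True, so the formula holds.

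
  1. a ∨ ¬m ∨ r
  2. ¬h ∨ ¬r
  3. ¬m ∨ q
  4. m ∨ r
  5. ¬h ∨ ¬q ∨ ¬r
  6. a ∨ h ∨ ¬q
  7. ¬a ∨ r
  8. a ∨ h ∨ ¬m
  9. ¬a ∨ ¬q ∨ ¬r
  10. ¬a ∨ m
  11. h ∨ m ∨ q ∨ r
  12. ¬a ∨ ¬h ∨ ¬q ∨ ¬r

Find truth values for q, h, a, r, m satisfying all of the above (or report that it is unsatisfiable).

q: False, h: False, a: False, r: True, m: False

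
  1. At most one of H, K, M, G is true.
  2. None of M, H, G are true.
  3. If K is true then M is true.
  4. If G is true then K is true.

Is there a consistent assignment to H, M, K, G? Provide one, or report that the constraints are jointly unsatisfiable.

H: False, M: False, K: False, G: False

  (1) {H, K, M, G}: 0 true — at most one ✓
  (2) {M, H, G}: 0 true — none ✓
  (3) K=F ⇒ M: vacuous ✓
  (4) G=F ⇒ K: vacuous ✓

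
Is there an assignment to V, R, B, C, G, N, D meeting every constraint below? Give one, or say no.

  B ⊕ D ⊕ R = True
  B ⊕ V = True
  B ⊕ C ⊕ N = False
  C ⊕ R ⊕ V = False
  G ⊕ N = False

V = True; R = False; B = False; C = True; G = True; N = True; D = True

B ⊕ D ⊕ R = F ⊕ T ⊕ F = True ✓
B ⊕ V = F ⊕ T = True ✓
B ⊕ C ⊕ N = F ⊕ T ⊕ T = False ✓
C ⊕ R ⊕ V = T ⊕ F ⊕ T = False ✓
G ⊕ N = T ⊕ T = False ✓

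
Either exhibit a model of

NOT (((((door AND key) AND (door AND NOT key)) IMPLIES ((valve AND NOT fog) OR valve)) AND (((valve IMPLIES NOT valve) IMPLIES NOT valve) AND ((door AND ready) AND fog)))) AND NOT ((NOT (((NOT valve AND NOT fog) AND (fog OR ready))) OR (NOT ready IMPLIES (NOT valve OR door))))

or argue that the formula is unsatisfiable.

The conjunct NOT ((NOT (((NOT valve AND NOT fog) AND (fog OR ready))) OR (NOT ready IMPLIES (NOT valve OR door)))) is unsatisfiable on its own:
  valve = True: this becomes NOT ((True OR (NOT ready IMPLIES door))) = False.
  valve = False: this becomes NOT ((NOT ((NOT fog AND (fog OR ready))) OR True)) = False.
So the whole conjunction is unsatisfiable.

Unsatisfiable — no assignment works.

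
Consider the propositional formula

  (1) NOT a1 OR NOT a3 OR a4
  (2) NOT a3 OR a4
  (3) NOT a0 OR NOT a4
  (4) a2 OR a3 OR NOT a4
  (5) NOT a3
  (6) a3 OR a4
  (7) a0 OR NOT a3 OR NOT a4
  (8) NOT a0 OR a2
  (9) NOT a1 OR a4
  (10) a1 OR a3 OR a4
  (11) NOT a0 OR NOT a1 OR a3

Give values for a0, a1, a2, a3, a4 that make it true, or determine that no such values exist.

a0 = False, a1 = False, a2 = True, a3 = False, a4 = True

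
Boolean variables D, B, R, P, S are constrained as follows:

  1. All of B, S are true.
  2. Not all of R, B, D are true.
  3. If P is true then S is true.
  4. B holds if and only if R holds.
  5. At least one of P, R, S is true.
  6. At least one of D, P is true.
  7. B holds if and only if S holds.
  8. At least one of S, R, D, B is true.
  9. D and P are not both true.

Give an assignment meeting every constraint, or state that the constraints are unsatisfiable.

D: False, B: True, R: True, P: True, S: True

  (1) {B, S}: all 2 true ✓
  (2) {R, B, D}: 2/3 true — not all ✓
  (3) P=T ⇒ S: T ✓
  (4) B=T, R=T — same ✓
  (5) {P, R, S}: 3 true — at least one ✓
  (6) {D, P}: 1 true — at least one ✓
  (7) B=T, S=T — same ✓
  (8) {S, R, D, B}: 3 true — at least one ✓
  (9) D=F, P=T — not both ✓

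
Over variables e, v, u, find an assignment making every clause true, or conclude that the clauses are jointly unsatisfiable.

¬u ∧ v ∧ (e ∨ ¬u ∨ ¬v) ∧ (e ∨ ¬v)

Unit clause (¬u) forces u = False.
Unit clause (v) forces v = True.
In (e ∨ ¬v) only e is left, so e = True.
Check each clause:
  (¬u): ¬u holds.
  (v): v holds.
  (e ∨ ¬u ∨ ¬v): e holds.
  (e ∨ ¬v): e holds.
All clauses satisfied.

e = True, v = True, u = False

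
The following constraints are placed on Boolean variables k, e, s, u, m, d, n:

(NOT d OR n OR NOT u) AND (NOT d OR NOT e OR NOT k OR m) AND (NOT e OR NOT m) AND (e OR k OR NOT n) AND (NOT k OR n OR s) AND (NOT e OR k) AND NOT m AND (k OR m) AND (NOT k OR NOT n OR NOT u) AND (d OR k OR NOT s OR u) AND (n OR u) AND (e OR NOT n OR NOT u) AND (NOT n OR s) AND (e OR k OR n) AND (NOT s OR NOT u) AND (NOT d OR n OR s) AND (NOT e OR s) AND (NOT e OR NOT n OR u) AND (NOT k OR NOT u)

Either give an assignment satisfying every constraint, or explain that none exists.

k = True, e = False, s = True, u = False, m = False, d = True, n = True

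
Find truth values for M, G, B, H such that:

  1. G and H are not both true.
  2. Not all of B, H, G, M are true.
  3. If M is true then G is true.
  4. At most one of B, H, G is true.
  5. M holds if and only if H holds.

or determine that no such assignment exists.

M=F, G=T, B=F, H=F

  (1) G=T, H=F — not both ✓
  (2) {B, H, G, M}: 1/4 true — not all ✓
  (3) M=F ⇒ G: vacuous ✓
  (4) {B, H, G}: 1 true — at most one ✓
  (5) M=F, H=F — same ✓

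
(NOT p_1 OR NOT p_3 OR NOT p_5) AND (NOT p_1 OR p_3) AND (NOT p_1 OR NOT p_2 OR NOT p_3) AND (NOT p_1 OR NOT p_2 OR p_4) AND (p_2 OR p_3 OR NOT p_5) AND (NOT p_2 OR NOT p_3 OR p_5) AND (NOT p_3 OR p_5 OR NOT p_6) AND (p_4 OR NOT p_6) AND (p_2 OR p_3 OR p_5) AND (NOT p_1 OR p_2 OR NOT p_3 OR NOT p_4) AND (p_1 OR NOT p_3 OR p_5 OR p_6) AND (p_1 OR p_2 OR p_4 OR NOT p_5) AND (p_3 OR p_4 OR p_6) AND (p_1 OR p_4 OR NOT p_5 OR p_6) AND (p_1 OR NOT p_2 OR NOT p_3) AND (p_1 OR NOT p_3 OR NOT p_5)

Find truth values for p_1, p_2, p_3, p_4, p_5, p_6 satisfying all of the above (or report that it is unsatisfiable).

p_1: False; p_2: True; p_3: False; p_4: True; p_5: False; p_6: True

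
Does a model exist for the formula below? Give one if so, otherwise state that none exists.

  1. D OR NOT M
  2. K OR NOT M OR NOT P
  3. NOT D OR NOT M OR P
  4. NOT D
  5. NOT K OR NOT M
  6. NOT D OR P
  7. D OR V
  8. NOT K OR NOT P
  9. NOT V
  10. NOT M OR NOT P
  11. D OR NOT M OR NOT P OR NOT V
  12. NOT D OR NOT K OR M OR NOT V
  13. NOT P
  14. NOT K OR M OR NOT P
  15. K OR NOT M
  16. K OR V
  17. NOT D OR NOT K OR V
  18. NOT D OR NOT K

The formula is unsatisfiable.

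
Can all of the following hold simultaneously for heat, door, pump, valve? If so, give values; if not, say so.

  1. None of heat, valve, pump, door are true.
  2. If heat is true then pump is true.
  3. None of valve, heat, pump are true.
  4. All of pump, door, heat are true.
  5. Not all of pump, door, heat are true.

The formula is unsatisfiable.

Case heat = True:
  Constraint (1) is violated (heat=T) — contradiction.
Case heat = False:
  Constraint (4) is violated (heat=F) — contradiction.
Both cases fail — unsatisfiable.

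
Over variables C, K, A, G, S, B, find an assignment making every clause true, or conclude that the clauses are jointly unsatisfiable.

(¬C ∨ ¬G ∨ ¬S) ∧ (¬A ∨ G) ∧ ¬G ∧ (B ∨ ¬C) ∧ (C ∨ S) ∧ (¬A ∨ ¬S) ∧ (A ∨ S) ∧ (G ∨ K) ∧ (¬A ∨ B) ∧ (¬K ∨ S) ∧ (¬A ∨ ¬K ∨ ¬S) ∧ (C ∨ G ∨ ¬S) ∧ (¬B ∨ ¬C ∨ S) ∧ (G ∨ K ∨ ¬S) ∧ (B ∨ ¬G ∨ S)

C = True, K = True, A = False, G = False, S = True, B = True

Unit clause (¬G) forces G = False.
In (G ∨ K) only K is left, so K = True.
In (¬K ∨ S) only S is left, so S = True.
In (¬A ∨ ¬K ∨ ¬S) only ¬A is left, so A = False.
In (C ∨ G ∨ ¬S) only C is left, so C = True.
In (B ∨ ¬C) only B is left, so B = True.
All clauses satisfied.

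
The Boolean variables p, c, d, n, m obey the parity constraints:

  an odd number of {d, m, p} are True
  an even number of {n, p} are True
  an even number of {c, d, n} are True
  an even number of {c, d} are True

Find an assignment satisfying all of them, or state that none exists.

p = False, c = True, d = True, n = False, m = False

{d, m, p}: 1 true → odd ✓
{n, p}: 0 true → even ✓
{c, d, n}: 2 true → even ✓
{c, d}: 2 true → even ✓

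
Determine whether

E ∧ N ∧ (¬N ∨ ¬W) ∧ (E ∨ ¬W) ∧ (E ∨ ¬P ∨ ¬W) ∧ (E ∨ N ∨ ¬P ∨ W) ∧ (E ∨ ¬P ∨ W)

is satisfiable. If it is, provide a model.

E: True, W: False, N: True, P: True

Unit clause (E) forces E = True.
Unit clause (N) forces N = True.
In (¬N ∨ ¬W) only ¬W is left, so W = False.
Set P = True.
Check each clause:
  (E): E holds.
  (N): N holds.
  (¬N ∨ ¬W): ¬W holds.
  (E ∨ ¬W): E holds.
  (E ∨ ¬P ∨ ¬W): E holds.
  (E ∨ N ∨ ¬P ∨ W): E holds.
  (E ∨ ¬P ∨ W): E holds.
All clauses satisfied.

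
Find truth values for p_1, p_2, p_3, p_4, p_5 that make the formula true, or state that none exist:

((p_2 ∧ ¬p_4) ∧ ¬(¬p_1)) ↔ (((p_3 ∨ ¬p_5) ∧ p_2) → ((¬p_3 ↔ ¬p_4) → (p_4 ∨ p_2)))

p_1: True; p_2: True; p_3: True; p_4: False; p_5: True

  ((p_2 ∧ ¬p_4) ∧ ¬(¬p_1)) ↔ (((p_3 ∨ ¬p_5) ∧ p_2) → ((¬p_3 ↔ ¬p_4) → (p_4 ∨ p_2))) = True
    (p_2 ∧ ¬p_4) ∧ ¬(¬p_1) = True
      p_2 ∧ ¬p_4 = True
        ¬p_4 = True
      ¬(¬p_1) = True
        ¬p_1 = False
    ((p_3 ∨ ¬p_5) ∧ p_2) → ((¬p_3 ↔ ¬p_4) → (p_4 ∨ p_2)) = True
      (p_3 ∨ ¬p_5) ∧ p_2 = True
        p_3 ∨ ¬p_5 = True
          ¬p_5 = False
      (¬p_3 ↔ ¬p_4) → (p_4 ∨ p_2) = True
        ¬p_3 ↔ ¬p_4 = False
          ¬p_3 = False
          ¬p_4 = True
        p_4 ∨ p_2 = True
The formula evaluates to True.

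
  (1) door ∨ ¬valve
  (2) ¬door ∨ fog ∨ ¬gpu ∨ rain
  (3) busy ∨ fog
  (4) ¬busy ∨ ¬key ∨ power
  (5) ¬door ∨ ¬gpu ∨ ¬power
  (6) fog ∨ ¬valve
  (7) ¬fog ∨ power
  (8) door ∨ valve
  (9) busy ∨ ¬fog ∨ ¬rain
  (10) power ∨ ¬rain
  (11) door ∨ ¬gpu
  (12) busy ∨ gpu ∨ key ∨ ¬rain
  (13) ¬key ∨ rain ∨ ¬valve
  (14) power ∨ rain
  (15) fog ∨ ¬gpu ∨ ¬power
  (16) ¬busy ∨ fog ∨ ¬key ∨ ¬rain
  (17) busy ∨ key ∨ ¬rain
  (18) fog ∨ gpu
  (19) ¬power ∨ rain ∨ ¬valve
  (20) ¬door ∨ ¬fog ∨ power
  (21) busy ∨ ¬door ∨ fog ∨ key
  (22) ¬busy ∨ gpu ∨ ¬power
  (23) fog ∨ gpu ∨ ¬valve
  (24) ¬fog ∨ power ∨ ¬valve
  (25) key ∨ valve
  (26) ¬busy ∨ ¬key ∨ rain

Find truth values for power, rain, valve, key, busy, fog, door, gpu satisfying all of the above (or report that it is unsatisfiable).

Try power = False:
  (¬fog ∨ power) forces fog = False.
  (busy ∨ fog) forces busy = True.
  (¬busy ∨ ¬key ∨ power) forces key = False.
  (fog ∨ ¬valve) forces valve = False.
  clause (key ∨ valve) is falsified — backtrack.
So power = True.
Set rain = False.
  then (¬power ∨ rain ∨ ¬valve) forces valve = False.
  then (key ∨ valve) forces key = True.
  then (¬busy ∨ ¬key ∨ rain) forces busy = False.
  then (busy ∨ fog) forces fog = True.
  then (door ∨ valve) forces door = True.
  then (¬door ∨ ¬gpu ∨ ¬power) forces gpu = False.
All clauses satisfied.

power=T, rain=F, valve=F, key=T, busy=F, fog=T, door=T, gpu=F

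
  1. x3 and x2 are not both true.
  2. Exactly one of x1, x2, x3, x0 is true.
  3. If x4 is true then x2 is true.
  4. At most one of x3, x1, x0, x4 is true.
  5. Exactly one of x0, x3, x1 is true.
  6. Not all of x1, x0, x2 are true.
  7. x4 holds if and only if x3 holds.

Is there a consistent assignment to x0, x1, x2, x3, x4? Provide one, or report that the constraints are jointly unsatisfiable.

x0=F, x1=T, x2=F, x3=F, x4=F

  (1) x3=F, x2=F — not both ✓
  (2) {x1, x2, x3, x0}: 1 true — exactly one ✓
  (3) x4=F ⇒ x2: vacuous ✓
  (4) {x3, x1, x0, x4}: 1 true — at most one ✓
  (5) {x0, x3, x1}: 1 true — exactly one ✓
  (6) {x1, x0, x2}: 1/3 true — not all ✓
  (7) x4=F, x3=F — same ✓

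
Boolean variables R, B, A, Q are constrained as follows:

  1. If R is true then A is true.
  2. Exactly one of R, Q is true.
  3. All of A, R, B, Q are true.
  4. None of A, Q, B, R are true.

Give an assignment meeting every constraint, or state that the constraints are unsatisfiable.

Case R = True:
  Constraint (4) is violated (R=T) — contradiction.
Case R = False:
  Constraint (3) is violated (R=F) — contradiction.
Both cases fail — unsatisfiable.

UNSATISFIABLE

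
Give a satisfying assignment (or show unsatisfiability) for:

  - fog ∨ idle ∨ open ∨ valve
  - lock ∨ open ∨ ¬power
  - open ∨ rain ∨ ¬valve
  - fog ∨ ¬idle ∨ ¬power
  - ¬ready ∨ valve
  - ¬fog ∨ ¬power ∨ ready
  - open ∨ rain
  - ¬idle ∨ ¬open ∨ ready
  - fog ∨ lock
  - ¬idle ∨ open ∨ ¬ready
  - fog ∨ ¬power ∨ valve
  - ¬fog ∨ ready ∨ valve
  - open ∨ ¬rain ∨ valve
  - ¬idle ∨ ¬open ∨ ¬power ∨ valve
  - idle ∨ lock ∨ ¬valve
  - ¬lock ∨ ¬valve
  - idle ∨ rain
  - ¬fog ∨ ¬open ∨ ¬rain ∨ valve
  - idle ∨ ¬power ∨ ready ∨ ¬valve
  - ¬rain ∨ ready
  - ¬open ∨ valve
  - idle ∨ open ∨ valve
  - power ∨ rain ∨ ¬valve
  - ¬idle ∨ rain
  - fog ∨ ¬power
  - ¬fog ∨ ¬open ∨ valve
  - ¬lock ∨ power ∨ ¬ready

lock = False, power = False, rain = True, ready = True, valve = True, idle = True, open = True, fog = True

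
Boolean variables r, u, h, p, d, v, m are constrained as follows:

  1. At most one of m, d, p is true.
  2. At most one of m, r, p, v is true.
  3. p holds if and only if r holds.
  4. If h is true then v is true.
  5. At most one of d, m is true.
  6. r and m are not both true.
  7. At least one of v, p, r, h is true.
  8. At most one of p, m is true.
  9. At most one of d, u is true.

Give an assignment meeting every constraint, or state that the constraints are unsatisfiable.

r=F, u=T, h=T, p=F, d=F, v=T, m=F

  (1) {m, d, p}: 0 true — at most one ✓
  (2) {m, r, p, v}: 1 true — at most one ✓
  (3) p=F, r=F — same ✓
  (4) h=T ⇒ v: T ✓
  (5) {d, m}: 0 true — at most one ✓
  (6) r=F, m=F — not both ✓
  (7) {v, p, r, h}: 2 true — at least one ✓
  (8) {p, m}: 0 true — at most one ✓
  (9) {d, u}: 1 true — at most one ✓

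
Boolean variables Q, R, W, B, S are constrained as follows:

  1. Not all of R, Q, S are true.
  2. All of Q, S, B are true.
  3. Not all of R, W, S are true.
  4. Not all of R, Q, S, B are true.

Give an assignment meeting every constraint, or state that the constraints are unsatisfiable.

Q = True, R = False, W = False, B = True, S = True

  (1) {R, Q, S}: 2/3 true — not all ✓
  (2) {Q, S, B}: all 3 true ✓
  (3) {R, W, S}: 1/3 true — not all ✓
  (4) {R, Q, S, B}: 3/4 true — not all ✓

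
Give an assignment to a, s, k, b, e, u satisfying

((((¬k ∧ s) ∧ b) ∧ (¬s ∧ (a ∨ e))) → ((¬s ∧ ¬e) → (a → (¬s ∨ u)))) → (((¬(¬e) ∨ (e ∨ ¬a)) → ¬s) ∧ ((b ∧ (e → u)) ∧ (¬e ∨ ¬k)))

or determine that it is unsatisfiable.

a=T, s=F, k=F, b=T, e=T, u=T

  ((((¬k ∧ s) ∧ b) ∧ (¬s ∧ (a ∨ e))) → ((¬s ∧ ¬e) → (a → (¬s ∨ u)))) → (((¬(¬e) ∨ (e ∨ ¬a)) → ¬s) ∧ ((b ∧ (e → u)) ∧ (¬e ∨ ¬k))) = True
    (((¬k ∧ s) ∧ b) ∧ (¬s ∧ (a ∨ e))) → ((¬s ∧ ¬e) → (a → (¬s ∨ u))) = True
      ((¬k ∧ s) ∧ b) ∧ (¬s ∧ (a ∨ e)) = False
        (¬k ∧ s) ∧ b = False
          ¬k ∧ s = False
            ¬k = True
        ¬s ∧ (a ∨ e) = True
          ¬s = True
          a ∨ e = True
      (¬s ∧ ¬e) → (a → (¬s ∨ u)) = True
        ¬s ∧ ¬e = False
          ¬s = True
          ¬e = False
        a → (¬s ∨ u) = True
          ¬s ∨ u = True
            ¬s = True
    ((¬(¬e) ∨ (e ∨ ¬a)) → ¬s) ∧ ((b ∧ (e → u)) ∧ (¬e ∨ ¬k)) = True
      (¬(¬e) ∨ (e ∨ ¬a)) → ¬s = True
        ¬(¬e) ∨ (e ∨ ¬a) = True
          ¬(¬e) = True
            ¬e = False
          e ∨ ¬a = True
            ¬a = False
        ¬s = True
      (b ∧ (e → u)) ∧ (¬e ∨ ¬k) = True
        b ∧ (e → u) = True
          e → u = True
        ¬e ∨ ¬k = True
          ¬e = False
          ¬k = True
The formula evaluates to True.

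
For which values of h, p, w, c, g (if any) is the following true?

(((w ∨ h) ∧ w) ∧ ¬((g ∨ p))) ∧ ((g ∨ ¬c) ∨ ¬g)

h = True, p = False, w = True, c = False, g = False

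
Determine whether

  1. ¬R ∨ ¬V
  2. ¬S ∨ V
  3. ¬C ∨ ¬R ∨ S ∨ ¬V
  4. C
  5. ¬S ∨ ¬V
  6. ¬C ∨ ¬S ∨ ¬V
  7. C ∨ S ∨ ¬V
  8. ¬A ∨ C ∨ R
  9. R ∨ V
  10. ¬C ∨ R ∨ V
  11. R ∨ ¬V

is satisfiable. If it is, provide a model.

A: True, S: False, R: True, C: True, V: False

Unit clause (C) forces C = True.
Set A = True.
Try S = True:
  (¬S ∨ V) forces V = True.
  clause (¬S ∨ ¬V) is falsified — backtrack.
So S = False.
Try R = False:
  (R ∨ V) forces V = True.
  clause (R ∨ ¬V) is falsified — backtrack.
So R = True.
  then (¬R ∨ ¬V) forces V = False.
All clauses satisfied.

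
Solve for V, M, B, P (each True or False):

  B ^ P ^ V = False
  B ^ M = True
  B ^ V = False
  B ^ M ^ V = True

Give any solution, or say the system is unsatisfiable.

V = False; M = True; B = False; P = False

B ^ P ^ V = F ^ F ^ F = False ✓
B ^ M = F ^ T = True ✓
B ^ V = F ^ F = False ✓
B ^ M ^ V = F ^ T ^ F = True ✓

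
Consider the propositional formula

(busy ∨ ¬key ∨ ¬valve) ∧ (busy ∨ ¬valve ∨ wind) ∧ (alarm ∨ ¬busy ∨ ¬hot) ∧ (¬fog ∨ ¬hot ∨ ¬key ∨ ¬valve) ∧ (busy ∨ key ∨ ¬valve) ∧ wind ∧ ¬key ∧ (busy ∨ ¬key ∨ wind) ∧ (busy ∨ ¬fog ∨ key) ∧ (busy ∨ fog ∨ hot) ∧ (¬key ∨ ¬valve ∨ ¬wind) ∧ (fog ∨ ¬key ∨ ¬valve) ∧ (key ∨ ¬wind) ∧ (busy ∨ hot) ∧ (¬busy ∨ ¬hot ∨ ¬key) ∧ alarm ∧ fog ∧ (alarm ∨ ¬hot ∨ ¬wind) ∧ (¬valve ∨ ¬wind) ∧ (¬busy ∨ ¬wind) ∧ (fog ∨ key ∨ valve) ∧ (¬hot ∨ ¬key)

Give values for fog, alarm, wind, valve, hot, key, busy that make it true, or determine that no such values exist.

Case wind = True:
  (¬key) forces key = False.
  Clause (key ∨ ¬wind) is falsified — contradiction.
Case wind = False:
  Clause (wind) is falsified — contradiction.
Both cases fail, so the formula is unsatisfiable.

No satisfying assignment exists.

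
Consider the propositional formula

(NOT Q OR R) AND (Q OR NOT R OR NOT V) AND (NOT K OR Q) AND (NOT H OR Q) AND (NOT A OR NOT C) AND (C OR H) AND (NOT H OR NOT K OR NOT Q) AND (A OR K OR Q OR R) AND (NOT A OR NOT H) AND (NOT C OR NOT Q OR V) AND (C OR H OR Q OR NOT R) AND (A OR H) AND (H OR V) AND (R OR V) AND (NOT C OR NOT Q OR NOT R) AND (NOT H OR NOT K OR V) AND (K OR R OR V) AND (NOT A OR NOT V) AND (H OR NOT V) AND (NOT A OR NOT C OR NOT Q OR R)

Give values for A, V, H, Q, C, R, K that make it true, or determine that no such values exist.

Try A = True:
  (NOT A OR NOT C) forces C = False.
  (C OR H) forces H = True.
  clause (NOT A OR NOT H) is falsified — backtrack.
So A = False.
  then (A OR H) forces H = True.
  then (NOT H OR Q) forces Q = True.
  then (NOT H OR NOT K OR NOT Q) forces K = False.
  then (NOT Q OR R) forces R = True.
  then (NOT C OR NOT Q OR NOT R) forces C = False.
Set V = True.
All clauses satisfied.

A: False, V: True, H: True, Q: True, C: False, R: True, K: False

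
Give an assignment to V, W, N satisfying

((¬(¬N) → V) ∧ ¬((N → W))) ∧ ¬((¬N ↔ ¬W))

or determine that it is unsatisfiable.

V = True, W = False, N = True

  (¬(¬N) → V) ∧ ¬((N → W)) = True
    ¬(¬N) → V = True
      ¬(¬N) = True
        ¬N = False
    ¬((N → W)) = True
      N → W = False
  ¬((¬N ↔ ¬W)) = True
    ¬N ↔ ¬W = False
      ¬N = False
      ¬W = True
Both conjuncts True, so the formula holds.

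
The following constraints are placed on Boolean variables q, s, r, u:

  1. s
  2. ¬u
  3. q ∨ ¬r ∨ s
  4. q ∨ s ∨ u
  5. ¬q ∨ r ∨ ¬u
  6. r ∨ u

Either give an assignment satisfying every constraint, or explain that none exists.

Unit clause (s) forces s = True.
Unit clause (¬u) forces u = False.
In (r ∨ u) only r is left, so r = True.
Set q = True.
Check each clause:
  (s): s holds.
  (¬u): ¬u holds.
  (q ∨ ¬r ∨ s): q holds.
  (q ∨ s ∨ u): q holds.
  (¬q ∨ r ∨ ¬u): r holds.
  (r ∨ u): r holds.
All clauses satisfied.

q=T, s=T, r=T, u=F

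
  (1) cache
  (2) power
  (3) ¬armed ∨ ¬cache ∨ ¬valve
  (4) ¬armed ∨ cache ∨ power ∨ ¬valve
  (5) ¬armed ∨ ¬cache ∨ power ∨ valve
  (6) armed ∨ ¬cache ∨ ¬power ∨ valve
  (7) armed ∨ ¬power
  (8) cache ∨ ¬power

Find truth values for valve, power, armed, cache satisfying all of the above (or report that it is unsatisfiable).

valve = False, power = True, armed = True, cache = True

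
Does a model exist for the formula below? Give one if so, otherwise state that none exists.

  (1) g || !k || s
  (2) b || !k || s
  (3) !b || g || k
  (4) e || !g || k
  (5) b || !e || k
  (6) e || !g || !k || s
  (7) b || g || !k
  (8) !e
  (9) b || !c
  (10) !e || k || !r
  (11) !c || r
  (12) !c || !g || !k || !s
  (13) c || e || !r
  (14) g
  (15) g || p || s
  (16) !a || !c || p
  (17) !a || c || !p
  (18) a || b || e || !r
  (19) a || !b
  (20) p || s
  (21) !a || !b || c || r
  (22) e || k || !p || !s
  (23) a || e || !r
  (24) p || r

b = False; s = True; r = False; k = True; a = False; e = False; c = False; g = True; p = True

Unit clause (!e) forces e = False.
Unit clause (g) forces g = True.
In (e || !g || k) only k is left, so k = True.
In (e || !g || !k || s) only s is left, so s = True.
In (!c || !g || !k || !s) only !c is left, so c = False.
In (c || e || !r) only !r is left, so r = False.
In (p || r) only p is left, so p = True.
In (!a || c || !p) only !a is left, so a = False.
In (a || !b) only !b is left, so b = False.
All clauses satisfied.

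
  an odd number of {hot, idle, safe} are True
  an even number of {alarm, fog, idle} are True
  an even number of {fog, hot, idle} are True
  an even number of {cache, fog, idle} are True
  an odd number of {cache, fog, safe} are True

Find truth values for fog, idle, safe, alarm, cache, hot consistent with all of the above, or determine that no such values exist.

fog=F, idle=F, safe=T, alarm=F, cache=F, hot=F

{hot, idle, safe}: 1 true → odd ✓
{alarm, fog, idle}: 0 true → even ✓
{fog, hot, idle}: 0 true → even ✓
{cache, fog, idle}: 0 true → even ✓
{cache, fog, safe}: 1 true → odd ✓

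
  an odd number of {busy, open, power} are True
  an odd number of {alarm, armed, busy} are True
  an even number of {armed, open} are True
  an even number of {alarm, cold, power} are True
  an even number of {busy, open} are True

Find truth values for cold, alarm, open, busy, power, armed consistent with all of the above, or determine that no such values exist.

cold = False, alarm = True, open = True, busy = True, power = True, armed = True

{busy, open, power}: 3 true → odd ✓
{alarm, armed, busy}: 3 true → odd ✓
{armed, open}: 2 true → even ✓
{alarm, cold, power}: 2 true → even ✓
{busy, open}: 2 true → even ✓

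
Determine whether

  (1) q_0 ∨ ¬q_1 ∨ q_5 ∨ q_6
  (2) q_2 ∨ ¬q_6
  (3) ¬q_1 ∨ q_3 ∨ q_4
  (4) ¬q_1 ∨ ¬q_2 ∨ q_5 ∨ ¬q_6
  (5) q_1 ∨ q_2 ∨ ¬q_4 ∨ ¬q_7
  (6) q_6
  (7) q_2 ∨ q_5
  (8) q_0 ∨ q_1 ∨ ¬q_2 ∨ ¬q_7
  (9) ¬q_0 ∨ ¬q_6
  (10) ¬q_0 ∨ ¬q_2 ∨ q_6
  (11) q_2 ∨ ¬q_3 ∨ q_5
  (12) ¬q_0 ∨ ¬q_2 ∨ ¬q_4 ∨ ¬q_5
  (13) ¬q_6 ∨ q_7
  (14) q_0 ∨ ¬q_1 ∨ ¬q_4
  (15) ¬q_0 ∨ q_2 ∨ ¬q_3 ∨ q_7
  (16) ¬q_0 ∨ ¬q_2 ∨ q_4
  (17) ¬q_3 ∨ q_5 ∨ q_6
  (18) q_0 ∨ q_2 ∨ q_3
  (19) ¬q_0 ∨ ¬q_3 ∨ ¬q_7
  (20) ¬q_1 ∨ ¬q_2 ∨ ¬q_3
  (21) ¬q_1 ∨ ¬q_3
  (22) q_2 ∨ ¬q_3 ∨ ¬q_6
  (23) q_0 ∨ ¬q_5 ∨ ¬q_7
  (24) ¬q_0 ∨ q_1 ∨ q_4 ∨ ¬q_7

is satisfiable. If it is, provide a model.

No satisfying assignment exists.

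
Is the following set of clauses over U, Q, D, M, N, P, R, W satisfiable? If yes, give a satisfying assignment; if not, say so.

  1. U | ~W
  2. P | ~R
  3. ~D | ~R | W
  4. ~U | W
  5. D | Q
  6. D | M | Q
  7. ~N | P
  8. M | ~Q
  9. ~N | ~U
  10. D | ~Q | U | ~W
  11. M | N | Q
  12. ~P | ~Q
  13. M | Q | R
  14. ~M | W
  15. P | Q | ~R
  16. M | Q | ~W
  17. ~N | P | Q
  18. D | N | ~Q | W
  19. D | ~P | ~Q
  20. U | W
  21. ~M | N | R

U = True, Q = False, D = True, M = True, N = False, P = True, R = True, W = True

Try U = False:
  (U | ~W) forces W = False.
  clause (U | W) is falsified — backtrack.
So U = True.
  then (~U | W) forces W = True.
  then (~N | ~U) forces N = False.
Set Q = False.
  then (D | Q) forces D = True.
  then (M | N | Q) forces M = True.
  then (~M | N | R) forces R = True.
  then (P | ~R) forces P = True.
All clauses satisfied.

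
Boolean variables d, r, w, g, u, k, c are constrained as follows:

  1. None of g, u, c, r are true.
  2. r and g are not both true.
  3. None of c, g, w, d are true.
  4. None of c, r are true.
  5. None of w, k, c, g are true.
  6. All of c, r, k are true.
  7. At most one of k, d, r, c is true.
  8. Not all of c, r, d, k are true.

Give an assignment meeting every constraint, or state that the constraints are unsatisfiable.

Case r = True:
  Constraint (1) is violated (r=T) — contradiction.
Case r = False:
  Constraint (6) is violated (r=F) — contradiction.
Both cases fail — unsatisfiable.

Unsatisfiable — no assignment works.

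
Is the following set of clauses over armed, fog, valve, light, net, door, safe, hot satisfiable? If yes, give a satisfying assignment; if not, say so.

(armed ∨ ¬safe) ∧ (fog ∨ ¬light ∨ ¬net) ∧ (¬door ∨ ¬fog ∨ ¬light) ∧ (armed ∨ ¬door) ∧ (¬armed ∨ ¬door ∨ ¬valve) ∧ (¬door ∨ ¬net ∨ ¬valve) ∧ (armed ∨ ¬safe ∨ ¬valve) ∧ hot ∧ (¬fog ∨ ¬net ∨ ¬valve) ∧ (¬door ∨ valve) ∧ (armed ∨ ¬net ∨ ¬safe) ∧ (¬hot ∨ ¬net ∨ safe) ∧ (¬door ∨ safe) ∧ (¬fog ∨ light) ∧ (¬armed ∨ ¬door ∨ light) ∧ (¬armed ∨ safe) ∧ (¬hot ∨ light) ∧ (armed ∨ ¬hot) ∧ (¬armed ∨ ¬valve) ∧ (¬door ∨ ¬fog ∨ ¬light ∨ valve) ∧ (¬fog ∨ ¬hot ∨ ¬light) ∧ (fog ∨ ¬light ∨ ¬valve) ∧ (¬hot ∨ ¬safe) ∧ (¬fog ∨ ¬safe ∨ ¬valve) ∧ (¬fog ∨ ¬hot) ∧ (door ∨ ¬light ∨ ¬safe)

The formula is unsatisfiable.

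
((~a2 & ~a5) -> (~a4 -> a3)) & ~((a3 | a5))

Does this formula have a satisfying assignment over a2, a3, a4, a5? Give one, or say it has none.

a2=F, a3=F, a4=T, a5=F

  (~a2 & ~a5) -> (~a4 -> a3) = True
    ~a2 & ~a5 = True
      ~a2 = True
      ~a5 = True
    ~a4 -> a3 = True
      ~a4 = False
  ~((a3 | a5)) = True
    a3 | a5 = False
Both conjuncts True, so the formula holds.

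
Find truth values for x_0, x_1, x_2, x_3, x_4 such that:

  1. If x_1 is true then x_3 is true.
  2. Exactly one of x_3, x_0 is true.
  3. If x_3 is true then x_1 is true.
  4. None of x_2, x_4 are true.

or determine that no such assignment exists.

x_0 = True, x_1 = False, x_2 = False, x_3 = False, x_4 = False

  (1) x_1=F ⇒ x_3: vacuous ✓
  (2) {x_3, x_0}: 1 true — exactly one ✓
  (3) x_3=F ⇒ x_1: vacuous ✓
  (4) {x_2, x_4}: 0 true — none ✓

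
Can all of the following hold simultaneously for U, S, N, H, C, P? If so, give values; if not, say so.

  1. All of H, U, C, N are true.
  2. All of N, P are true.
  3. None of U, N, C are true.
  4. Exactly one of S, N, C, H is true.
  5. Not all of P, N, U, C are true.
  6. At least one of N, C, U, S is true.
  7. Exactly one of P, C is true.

Unsatisfiable — no assignment works.

Case U = True:
  Constraint (3) is violated (U=T) — contradiction.
Case U = False:
  Constraint (1) is violated (U=F) — contradiction.
Both cases fail — unsatisfiable.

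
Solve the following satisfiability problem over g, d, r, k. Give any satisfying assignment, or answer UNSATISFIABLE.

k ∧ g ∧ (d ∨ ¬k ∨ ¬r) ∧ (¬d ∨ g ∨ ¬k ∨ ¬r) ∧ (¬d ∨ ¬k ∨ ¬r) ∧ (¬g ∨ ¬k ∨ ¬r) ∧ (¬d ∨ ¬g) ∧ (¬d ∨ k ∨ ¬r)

Unit clause (k) forces k = True.
Unit clause (g) forces g = True.
In (¬g ∨ ¬k ∨ ¬r) only ¬r is left, so r = False.
In (¬d ∨ ¬g) only ¬d is left, so d = False.
Check each clause:
  (k): k holds.
  (g): g holds.
  (d ∨ ¬k ∨ ¬r): ¬r holds.
  (¬d ∨ g ∨ ¬k ∨ ¬r): ¬d holds.
  (¬d ∨ ¬k ∨ ¬r): ¬d holds.
  (¬g ∨ ¬k ∨ ¬r): ¬r holds.
  (¬d ∨ ¬g): ¬d holds.
  (¬d ∨ k ∨ ¬r): ¬d holds.
All clauses satisfied.

g = True, d = False, r = False, k = True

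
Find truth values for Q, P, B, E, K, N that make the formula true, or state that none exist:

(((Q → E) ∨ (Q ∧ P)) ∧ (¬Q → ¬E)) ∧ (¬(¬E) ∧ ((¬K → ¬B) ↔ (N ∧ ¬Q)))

Q = True; P = True; B = True; E = True; K = False; N = False

  ((Q → E) ∨ (Q ∧ P)) ∧ (¬Q → ¬E) = True
    (Q → E) ∨ (Q ∧ P) = True
      Q → E = True
      Q ∧ P = True
    ¬Q → ¬E = True
      ¬Q = False
      ¬E = False
  ¬(¬E) ∧ ((¬K → ¬B) ↔ (N ∧ ¬Q)) = True
    ¬(¬E) = True
      ¬E = False
    (¬K → ¬B) ↔ (N ∧ ¬Q) = True
      ¬K → ¬B = False
        ¬K = True
        ¬B = False
      N ∧ ¬Q = False
        ¬Q = False
Both conjuncts True, so the formula holds.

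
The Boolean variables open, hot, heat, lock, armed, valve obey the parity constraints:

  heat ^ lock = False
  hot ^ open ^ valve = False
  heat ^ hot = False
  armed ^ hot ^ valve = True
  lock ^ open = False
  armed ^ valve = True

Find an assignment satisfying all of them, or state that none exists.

open=F; hot=F; heat=F; lock=F; armed=T; valve=F

heat ^ lock = F ^ F = False ✓
hot ^ open ^ valve = F ^ F ^ F = False ✓
heat ^ hot = F ^ F = False ✓
armed ^ hot ^ valve = T ^ F ^ F = True ✓
lock ^ open = F ^ F = False ✓
armed ^ valve = T ^ F = True ✓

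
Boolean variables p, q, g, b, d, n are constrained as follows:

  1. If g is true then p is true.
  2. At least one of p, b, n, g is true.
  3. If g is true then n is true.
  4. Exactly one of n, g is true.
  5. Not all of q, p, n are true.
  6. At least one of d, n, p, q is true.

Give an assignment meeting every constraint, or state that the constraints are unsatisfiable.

p = True, q = False, g = False, b = True, d = True, n = True

  (1) g=F ⇒ p: vacuous ✓
  (2) {p, b, n, g}: 3 true — at least one ✓
  (3) g=F ⇒ n: vacuous ✓
  (4) {n, g}: 1 true — exactly one ✓
  (5) {q, p, n}: 2/3 true — not all ✓
  (6) {d, n, p, q}: 3 true — at least one ✓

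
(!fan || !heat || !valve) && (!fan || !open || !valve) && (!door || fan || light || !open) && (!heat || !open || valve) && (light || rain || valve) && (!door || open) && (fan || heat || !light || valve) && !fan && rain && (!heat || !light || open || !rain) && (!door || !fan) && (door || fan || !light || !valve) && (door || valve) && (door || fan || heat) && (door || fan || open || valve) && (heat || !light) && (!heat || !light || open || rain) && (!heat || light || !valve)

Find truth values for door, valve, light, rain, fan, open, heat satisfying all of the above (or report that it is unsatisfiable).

door = True; valve = True; light = True; rain = True; fan = False; open = True; heat = True

Unit clause (!fan) forces fan = False.
Unit clause (rain) forces rain = True.
Try door = False:
  (door || valve) forces valve = True.
  (door || fan || !light || !valve) forces light = False.
  (door || fan || heat) forces heat = True.
  clause (!heat || light || !valve) is falsified — backtrack.
So door = True.
  then (!door || open) forces open = True.
  then (!door || fan || light || !open) forces light = True.
  then (heat || !light) forces heat = True.
  then (!heat || !open || valve) forces valve = True.
All clauses satisfied.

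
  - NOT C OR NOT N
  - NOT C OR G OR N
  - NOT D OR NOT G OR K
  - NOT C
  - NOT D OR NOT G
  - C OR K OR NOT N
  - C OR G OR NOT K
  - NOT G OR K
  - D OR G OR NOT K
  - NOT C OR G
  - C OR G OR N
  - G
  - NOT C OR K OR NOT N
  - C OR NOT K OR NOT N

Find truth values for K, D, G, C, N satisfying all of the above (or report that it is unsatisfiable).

K = True; D = False; G = True; C = False; N = False

Unit clause (NOT C) forces C = False.
Unit clause (G) forces G = True.
In (NOT D OR NOT G) only NOT D is left, so D = False.
In (NOT G OR K) only K is left, so K = True.
In (C OR NOT K OR NOT N) only NOT N is left, so N = False.
All clauses satisfied.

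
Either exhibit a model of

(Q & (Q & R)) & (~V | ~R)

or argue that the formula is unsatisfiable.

Q: True, V: False, R: True

  Q & (Q & R) = True
    Q & R = True
  ~V | ~R = True
    ~V = True
    ~R = False
Both conjuncts True, so the formula holds.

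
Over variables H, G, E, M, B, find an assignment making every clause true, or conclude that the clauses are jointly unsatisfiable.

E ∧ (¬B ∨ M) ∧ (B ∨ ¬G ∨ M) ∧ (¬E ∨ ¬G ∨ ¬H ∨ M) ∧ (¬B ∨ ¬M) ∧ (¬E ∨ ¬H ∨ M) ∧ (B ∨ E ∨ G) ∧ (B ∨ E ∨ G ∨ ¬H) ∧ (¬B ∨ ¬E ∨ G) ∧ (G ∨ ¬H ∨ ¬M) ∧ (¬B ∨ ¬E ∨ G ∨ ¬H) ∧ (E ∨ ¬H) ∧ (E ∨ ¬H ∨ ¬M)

Unit clause (E) forces E = True.
Set H = False.
Set G = False.
  then (¬B ∨ ¬E ∨ G) forces B = False.
Set M = True.
All clauses satisfied.

H: False, G: False, E: True, M: True, B: False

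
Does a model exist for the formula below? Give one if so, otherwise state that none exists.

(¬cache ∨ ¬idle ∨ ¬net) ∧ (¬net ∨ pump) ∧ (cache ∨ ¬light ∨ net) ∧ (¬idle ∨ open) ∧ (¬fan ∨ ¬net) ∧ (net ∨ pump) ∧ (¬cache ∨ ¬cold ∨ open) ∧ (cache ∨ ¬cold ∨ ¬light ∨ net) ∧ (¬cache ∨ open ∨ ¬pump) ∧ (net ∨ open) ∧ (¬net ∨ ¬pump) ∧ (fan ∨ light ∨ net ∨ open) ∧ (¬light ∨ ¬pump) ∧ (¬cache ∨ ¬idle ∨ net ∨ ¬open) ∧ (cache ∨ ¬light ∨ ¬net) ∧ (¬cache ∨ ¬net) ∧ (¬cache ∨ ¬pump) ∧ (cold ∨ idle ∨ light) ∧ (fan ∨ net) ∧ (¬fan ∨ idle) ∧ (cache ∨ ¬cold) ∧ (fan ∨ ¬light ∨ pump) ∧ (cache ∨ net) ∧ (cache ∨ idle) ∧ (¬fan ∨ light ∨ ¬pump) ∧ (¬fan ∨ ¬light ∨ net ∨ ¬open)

Case cache = True:
  (¬cache ∨ ¬net) forces net = False.
  (net ∨ pump) forces pump = True.
  Clause (¬cache ∨ ¬pump) is falsified — contradiction.
Case cache = False:
  (cache ∨ ¬cold) forces cold = False.
  (cache ∨ net) forces net = True.
  (¬net ∨ pump) forces pump = True.
  Clause (¬net ∨ ¬pump) is falsified — contradiction.
Both cases fail, so the formula is unsatisfiable.

Unsatisfiable — no assignment works.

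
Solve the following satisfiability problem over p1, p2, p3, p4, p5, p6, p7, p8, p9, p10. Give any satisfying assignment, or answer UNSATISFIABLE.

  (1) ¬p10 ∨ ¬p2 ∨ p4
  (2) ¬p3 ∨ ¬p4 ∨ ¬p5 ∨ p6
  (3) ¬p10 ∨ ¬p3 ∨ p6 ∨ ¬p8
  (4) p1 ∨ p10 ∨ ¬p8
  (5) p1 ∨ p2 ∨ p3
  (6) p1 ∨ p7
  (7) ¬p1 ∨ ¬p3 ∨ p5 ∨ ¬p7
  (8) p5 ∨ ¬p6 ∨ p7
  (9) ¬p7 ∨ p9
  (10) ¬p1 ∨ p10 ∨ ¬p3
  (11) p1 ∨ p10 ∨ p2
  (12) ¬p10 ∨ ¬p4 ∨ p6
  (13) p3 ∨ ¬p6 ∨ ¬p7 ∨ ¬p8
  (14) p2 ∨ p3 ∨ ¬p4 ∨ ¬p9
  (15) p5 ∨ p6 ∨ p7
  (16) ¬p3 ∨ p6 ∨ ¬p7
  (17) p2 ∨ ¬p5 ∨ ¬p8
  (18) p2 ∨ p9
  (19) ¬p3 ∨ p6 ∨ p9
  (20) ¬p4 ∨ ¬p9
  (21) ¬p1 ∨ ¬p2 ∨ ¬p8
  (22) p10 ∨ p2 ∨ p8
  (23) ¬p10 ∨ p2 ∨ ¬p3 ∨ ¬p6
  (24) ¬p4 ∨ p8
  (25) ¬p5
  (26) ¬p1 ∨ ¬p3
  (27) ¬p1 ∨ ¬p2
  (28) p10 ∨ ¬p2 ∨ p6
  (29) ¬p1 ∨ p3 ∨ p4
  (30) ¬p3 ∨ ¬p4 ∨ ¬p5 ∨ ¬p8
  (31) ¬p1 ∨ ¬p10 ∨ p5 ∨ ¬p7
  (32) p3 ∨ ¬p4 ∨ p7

p1: False, p2: True, p3: False, p4: False, p5: False, p6: True, p7: True, p8: False, p9: True, p10: False

Unit clause (¬p5) forces p5 = False.
Set p1 = False.
  then (p1 ∨ p7) forces p7 = True.
  then (¬p7 ∨ p9) forces p9 = True.
  then (¬p4 ∨ ¬p9) forces p4 = False.
Try p2 = False:
  (p1 ∨ p2 ∨ p3) forces p3 = True.
  (p1 ∨ p10 ∨ p2) forces p10 = True.
  (¬p3 ∨ p6 ∨ ¬p7) forces p6 = True.
  clause (¬p10 ∨ p2 ∨ ¬p3 ∨ ¬p6) is falsified — backtrack.
So p2 = True.
  then (¬p10 ∨ ¬p2 ∨ p4) forces p10 = False.
  then (p1 ∨ p10 ∨ ¬p8) forces p8 = False.
  then (p10 ∨ ¬p2 ∨ p6) forces p6 = True.
Set p3 = False.
All clauses satisfied.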